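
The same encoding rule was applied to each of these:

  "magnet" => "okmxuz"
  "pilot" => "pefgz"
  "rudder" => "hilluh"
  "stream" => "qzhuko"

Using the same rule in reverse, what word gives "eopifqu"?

m(12)→o(14) and a(0)→k(10) fit y≡9x+10 (mod 26); the inverse of 9 mod 26 is 3. Each letter's alphabet position (a=0..z=25) is mapped through 9·x+10 mod 26 — an affine cipher.
Reversing it on eopifqu: e(4)→3·(4−10)≡8=i; o(14)→3·(14−10)≡12=m; p(15)→3·(15−10)≡15=p; i(8)→3·(8−10)≡20=u; f(5)→3·(5−10)≡11=l; q(16)→3·(16−10)≡18=s; u(20)→3·(20−10)≡4=e (all mod 26).

impulse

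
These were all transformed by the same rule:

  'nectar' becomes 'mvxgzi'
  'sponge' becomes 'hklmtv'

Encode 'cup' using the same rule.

Each pair mirrors across the alphabet (n↔m, e↔v, c↔x): positions sum to 25. Letters are reflected about the middle of the alphabet (position → 25−position): Atbash.
Applying it to cup: c↔x, u↔f, p↔k.

xfk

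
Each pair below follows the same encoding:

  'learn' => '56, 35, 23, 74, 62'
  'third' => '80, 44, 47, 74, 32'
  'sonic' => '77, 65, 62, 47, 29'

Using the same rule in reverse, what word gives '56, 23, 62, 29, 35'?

l(#12)→56 and e(#5)→35: differences scale by 3, so n = 3·pos + 20. Each letter becomes 3×(its alphabet position, a=1..z=26) + 20.
Reversing it on 56, 23, 62, 29, 35: 56→(56−20)÷3=12=l, 23→(23−20)÷3=1=a, 62→(62−20)÷3=14=n, 29→(29−20)÷3=3=c, 35→(35−20)÷3=5=e.

lance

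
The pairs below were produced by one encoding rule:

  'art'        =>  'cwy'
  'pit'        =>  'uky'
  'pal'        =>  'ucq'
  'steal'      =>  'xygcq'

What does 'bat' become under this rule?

The shift depends on letter class: consonant r→w is +5, but vowel a→c is +2. The rule splits by letter class: vowels +2, consonants +5.
On bat: b(cons)+5=g, a(vowel)+2=c, t(cons)+5=y.

gcy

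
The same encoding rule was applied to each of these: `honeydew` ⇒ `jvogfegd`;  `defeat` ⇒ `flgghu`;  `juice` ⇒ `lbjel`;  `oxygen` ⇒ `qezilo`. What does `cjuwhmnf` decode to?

actually

The shifts repeat in a cycle of length 3: positions 0,1,… shift by +2, +7, +1, then the pattern repeats.
Decoding cjuwhmnf: c−2=a, j−7=c, u−1=t, w−2=u, h−7=a, m−1=l, n−2=l, f−7=y.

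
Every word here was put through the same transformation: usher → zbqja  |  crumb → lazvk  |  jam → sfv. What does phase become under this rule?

yqfbj

Two shifts are in play — +5 for a/e/i/o/u, +9 for every other letter.
On phase: p(cons)+9=y, h(cons)+9=q, a(vowel)+5=f, s(cons)+9=b, e(vowel)+5=j.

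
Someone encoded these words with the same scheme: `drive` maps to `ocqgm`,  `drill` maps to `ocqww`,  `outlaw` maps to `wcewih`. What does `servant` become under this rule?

The shift depends on letter class: consonant d→o is +11, but vowel i→q is +8. The rule splits by letter class: vowels +8, consonants +11.
On servant: s(cons)+11=d, e(vowel)+8=m, r(cons)+11=c, v(cons)+11=g, a(vowel)+8=i, n(cons)+11=y, t(cons)+11=e.

dmcgiye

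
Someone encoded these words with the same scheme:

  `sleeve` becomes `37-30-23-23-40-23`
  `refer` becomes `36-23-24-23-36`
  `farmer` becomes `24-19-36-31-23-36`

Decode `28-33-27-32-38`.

joint

s is letter #19 and maps to 37: an offset of 18. The number is (letter's place in the alphabet, a=1) + 18.
Undoing it on 28-33-27-32-38: 28→(28−18)÷1=10=j, 33→(33−18)÷1=15=o, 27→(27−18)÷1=9=i, 32→(32−18)÷1=14=n, 38→(38−18)÷1=20=t.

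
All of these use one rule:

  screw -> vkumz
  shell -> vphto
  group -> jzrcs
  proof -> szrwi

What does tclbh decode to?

Shifts by position in screw: pos 0: s→v (+3), pos 1: c→k (+8), pos 2: r→u (+3), pos 3: e→m (+8) — repeating every 2. The shifts repeat in a cycle of length 2: positions 0,1,… shift by +3, +8, then the pattern repeats.
Undoing it on tclbh: t−3=q, c−8=u, l−3=i, b−8=t, h−3=e.

quite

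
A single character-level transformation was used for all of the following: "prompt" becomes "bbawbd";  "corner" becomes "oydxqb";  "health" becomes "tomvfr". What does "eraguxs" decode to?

showing

Shifts by position in prompt: pos 0: p→b (+12), pos 1: r→b (+10), pos 2: o→a (+12), pos 3: m→w (+10) — repeating every 2. It's a Vigenère-style cipher with numeric key [12,10]: position i shifts by key[i mod 2].
Decoding eraguxs: e−12=s, r−10=h, a−12=o, g−10=w, u−12=i, x−10=n, s−12=g.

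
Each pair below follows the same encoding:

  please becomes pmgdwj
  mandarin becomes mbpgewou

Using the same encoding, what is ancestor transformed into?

aoehwyuy

In please: p→p is +0, l→m is +1, e→g is +2, a→d is +3 — the shift increases by 1 each position. The shift increases by 1 at each position, starting from +0: 0, 1, 2, ….
Applying it to ancestor: a+0=a, n+1=o, c+2=e, e+3=h, s+4=w, t+5=y, o+6=u, r+7=y.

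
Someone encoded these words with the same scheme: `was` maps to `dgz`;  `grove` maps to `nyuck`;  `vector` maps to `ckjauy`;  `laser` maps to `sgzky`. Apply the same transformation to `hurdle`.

The shift depends on letter class: consonant w→d is +7, but vowel a→g is +6. Two shifts are in play — +6 for a/e/i/o/u, +7 for every other letter.
Applying it to hurdle: h(cons)+7=o, u(vowel)+6=a, r(cons)+7=y, d(cons)+7=k, l(cons)+7=s, e(vowel)+6=k.

oayksk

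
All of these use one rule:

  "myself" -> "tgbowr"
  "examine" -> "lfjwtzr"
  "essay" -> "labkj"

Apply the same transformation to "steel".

Each letter shifts forward by (position + 7), i.e. 7, 8, 9, … — the shift grows by one for each successive letter.
On steel: s+7=z, t+8=b, e+9=n, e+10=o, l+11=w.

zbnow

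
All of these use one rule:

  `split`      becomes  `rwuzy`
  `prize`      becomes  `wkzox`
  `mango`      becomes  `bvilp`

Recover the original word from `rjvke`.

s(18)→r(17) and p(15)→w(22) fit y≡7x+21 (mod 26); the inverse of 7 mod 26 is 15. This is an affine cipher: with a=0,…,z=25, each position x becomes (7x+21) mod 26.
Undoing it on rjvke: r(17)→15·(17−21)≡18=s; j(9)→15·(9−21)≡2=c; v(21)→15·(21−21)≡0=a; k(10)→15·(10−21)≡17=r; e(4)→15·(4−21)≡5=f (all mod 26).

scarf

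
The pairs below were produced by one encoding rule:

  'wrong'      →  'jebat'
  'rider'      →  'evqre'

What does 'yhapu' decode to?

This is a Caesar cipher with shift 13.
Decoding yhapu: y−13=l, h−13=u, a−13=n, p−13=c, u−13=h.

lunch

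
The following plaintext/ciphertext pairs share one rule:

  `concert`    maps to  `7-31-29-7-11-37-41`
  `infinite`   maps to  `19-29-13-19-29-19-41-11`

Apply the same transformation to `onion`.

c(#3)→7 and o(#15)→31: differences scale by 2, so n = 2·pos + 1. With a=1..z=26, the number is 2·pos + 1.
Applying it to onion: o=15→31, n=14→29, i=9→19, o=15→31, n=14→29.

31-29-19-31-29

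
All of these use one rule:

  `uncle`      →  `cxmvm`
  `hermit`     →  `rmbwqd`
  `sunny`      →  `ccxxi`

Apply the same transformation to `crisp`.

mbqcz

The shift depends on letter class: consonant n→x is +10, but vowel u→c is +8. Two shifts are in play — +8 for a/e/i/o/u, +10 for every other letter.
Applying it to crisp: c(cons)+10=m, r(cons)+10=b, i(vowel)+8=q, s(cons)+10=c, p(cons)+10=z.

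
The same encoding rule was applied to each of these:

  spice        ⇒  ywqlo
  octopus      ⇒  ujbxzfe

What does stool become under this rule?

In spice: s→y is +6, p→w is +7, i→q is +8, c→l is +9 — the shift increases by 1 each position. Each letter shifts forward by (position + 6), i.e. 6, 7, 8, … — the shift grows by one for each successive letter.
For stool: s+6=y, t+7=a, o+8=w, o+9=x, l+10=v.

yawxv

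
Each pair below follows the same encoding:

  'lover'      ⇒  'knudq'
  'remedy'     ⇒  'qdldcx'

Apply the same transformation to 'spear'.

rodzq

This is a Caesar cipher with shift 25.
Applying it to spear: s+25=r, p+25=o, e+25=d, a+25=z, r+25=q.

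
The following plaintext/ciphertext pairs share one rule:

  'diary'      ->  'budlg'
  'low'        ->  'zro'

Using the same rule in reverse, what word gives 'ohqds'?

Read the word backwards and shift each letter +3.
Decoding ohqds: shift back: o−3=l, h−3=e, q−3=n, d−3=a, s−3=p → lenap; then reverse → panel.

panel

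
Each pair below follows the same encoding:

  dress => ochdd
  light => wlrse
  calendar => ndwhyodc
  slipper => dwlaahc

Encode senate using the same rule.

The shift depends on letter class: consonant d→o is +11, but vowel e→h is +3. Vowels shift forward by 3 and consonants shift forward by 11.
For senate: s(cons)+11=d, e(vowel)+3=h, n(cons)+11=y, a(vowel)+3=d, t(cons)+11=e, e(vowel)+3=h.

dhydeh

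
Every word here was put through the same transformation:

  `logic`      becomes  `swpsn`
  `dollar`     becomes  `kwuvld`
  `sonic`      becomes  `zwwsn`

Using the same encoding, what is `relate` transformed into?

ymukeq

Each letter shifts forward by (position + 7), i.e. 7, 8, 9, … — the shift grows by one for each successive letter.
On relate: r+7=y, e+8=m, l+9=u, a+10=k, t+11=e, e+12=q.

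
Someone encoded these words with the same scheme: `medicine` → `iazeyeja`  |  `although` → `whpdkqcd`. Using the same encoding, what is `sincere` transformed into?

Each letter is shifted forward by 22 in the alphabet (a Caesar shift of +22).
On sincere: s+22=o, i+22=e, n+22=j, c+22=y, e+22=a, r+22=n, e+22=a.

oejyana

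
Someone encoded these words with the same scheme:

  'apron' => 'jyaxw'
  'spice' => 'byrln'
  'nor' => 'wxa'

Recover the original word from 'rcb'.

Compare letters: a→j is +9, p→y is +9, r→a is +9 — a constant shift. Every letter moves 9 places later in the alphabet, wrapping around z→a.
Reversing it on rcb: r−9=i, c−9=t, b−9=s.

its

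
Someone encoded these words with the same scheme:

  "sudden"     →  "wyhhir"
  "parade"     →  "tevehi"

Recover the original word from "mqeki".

Compare letters: s→w is +4, u→y is +4, d→h is +4 — a constant shift. Each letter is shifted forward by 4 in the alphabet (a Caesar shift of +4).
Undoing it on mqeki: m−4=i, q−4=m, e−4=a, k−4=g, i−4=e.

image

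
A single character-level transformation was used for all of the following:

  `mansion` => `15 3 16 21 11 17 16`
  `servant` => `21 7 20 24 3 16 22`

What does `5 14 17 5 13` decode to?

clock

m is letter #13 and maps to 15: an offset of 2. Each letter is replaced by its alphabet position (a=1..z=26) + 2.
Decoding 5 14 17 5 13: 5→(5−2)÷1=3=c, 14→(14−2)÷1=12=l, 17→(17−2)÷1=15=o, 5→(5−2)÷1=3=c, 13→(13−2)÷1=11=k.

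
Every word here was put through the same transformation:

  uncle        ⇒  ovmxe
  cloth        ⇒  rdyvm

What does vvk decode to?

all

The output letters match the input read backwards, each shifted +10: uncle reversed is elcnu. The word is reversed, then every letter is shifted forward by 10.
Reversing it on vvk: shift back: v−10=l, v−10=l, k−10=a → lla; then reverse → all.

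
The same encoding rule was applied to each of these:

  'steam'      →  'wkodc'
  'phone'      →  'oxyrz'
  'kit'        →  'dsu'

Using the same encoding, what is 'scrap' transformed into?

The output letters match the input read backwards, each shifted +10: steam reversed is maets. The word is reversed, then every letter is shifted forward by 10.
On scrap: reverse → parcs; then shift: p+10=z, a+10=k, r+10=b, c+10=m, s+10=c.

zkbmc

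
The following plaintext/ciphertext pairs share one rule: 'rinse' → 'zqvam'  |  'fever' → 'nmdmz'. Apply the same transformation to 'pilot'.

Compare letters: r→z is +8, i→q is +8, n→v is +8 — a constant shift. It's a constant shift of +8 (ROT8).
On pilot: p+8=x, i+8=q, l+8=t, o+8=w, t+8=b.

xqtwb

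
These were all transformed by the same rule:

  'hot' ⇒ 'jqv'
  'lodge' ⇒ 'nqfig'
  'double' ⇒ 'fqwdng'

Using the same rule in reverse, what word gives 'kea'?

icy

It's a constant shift of +2 (ROT2).
Undoing it on kea: k−2=i, e−2=c, a−2=y.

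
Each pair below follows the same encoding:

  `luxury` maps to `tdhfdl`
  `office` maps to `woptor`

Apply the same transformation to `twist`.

bfsdf

In luxury: l→t is +8, u→d is +9, x→h is +10, u→f is +11 — the shift increases by 1 each position. The shift increases by 1 at each position, starting from +8: 8, 9, 10, ….
For twist: t+8=b, w+9=f, i+10=s, s+11=d, t+12=f.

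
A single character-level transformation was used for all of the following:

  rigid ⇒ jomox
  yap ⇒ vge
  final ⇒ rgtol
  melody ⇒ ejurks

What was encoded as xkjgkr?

The output letters match the input read backwards, each shifted +6: rigid reversed is digir. Two steps: reverse the string, then apply a Caesar shift of +6.
Reversing it on xkjgkr: shift back: x−6=r, k−6=e, j−6=d, g−6=a, k−6=e, r−6=l → redael; then reverse → leader.

leader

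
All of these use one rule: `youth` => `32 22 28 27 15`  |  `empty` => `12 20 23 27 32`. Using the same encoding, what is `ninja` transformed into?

y is letter #25 and maps to 32: an offset of 7. The number is (letter's place in the alphabet, a=1) + 7.
For ninja: n=14→21, i=9→16, n=14→21, j=10→17, a=1→8.

21 16 21 17 8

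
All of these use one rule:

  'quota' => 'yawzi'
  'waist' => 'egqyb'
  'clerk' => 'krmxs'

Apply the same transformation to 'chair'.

knioz

Shifts by position in quota: pos 0: q→y (+8), pos 1: u→a (+6), pos 2: o→w (+8), pos 3: t→z (+6) — repeating every 2. A repeating key of period 2 is used — shifts +8, +6 over and over.
For chair: c+8=k, h+6=n, a+8=i, i+6=o, r+8=z.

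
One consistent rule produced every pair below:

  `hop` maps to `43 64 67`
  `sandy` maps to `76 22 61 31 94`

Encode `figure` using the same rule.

h(#8)→43 and o(#15)→64: differences scale by 3, so n = 3·pos + 19. The formula is n = 3×(alphabet index, a=1) + 19.
For figure: f=6→37, i=9→46, g=7→40, u=21→82, r=18→73, e=5→34.

37 46 40 82 73 34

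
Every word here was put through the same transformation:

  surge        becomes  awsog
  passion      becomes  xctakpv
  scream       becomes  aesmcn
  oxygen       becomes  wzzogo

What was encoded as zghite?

regard

A repeating key of period 3 is used — shifts +8, +2, +1 over and over.
Undoing it on zghite: z−8=r, g−2=e, h−1=g, i−8=a, t−2=r, e−1=d.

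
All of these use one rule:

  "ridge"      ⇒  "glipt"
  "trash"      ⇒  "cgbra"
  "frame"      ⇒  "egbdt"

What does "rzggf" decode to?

sorry

r(17)→g(6) and i(8)→l(11) fit y≡11x+1 (mod 26); the inverse of 11 mod 26 is 19. Each letter's alphabet position (a=0..z=25) is mapped through 11·x+1 mod 26 — an affine cipher.
Undoing it on rzggf: r(17)→19·(17−1)≡18=s; z(25)→19·(25−1)≡14=o; g(6)→19·(6−1)≡17=r; g(6)→19·(6−1)≡17=r; f(5)→19·(5−1)≡24=y (all mod 26).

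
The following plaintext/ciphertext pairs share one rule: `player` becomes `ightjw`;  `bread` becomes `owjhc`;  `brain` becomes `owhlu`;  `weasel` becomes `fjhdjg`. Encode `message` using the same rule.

njddhxj

p(15)→i(8) and l(11)→g(6) fit y≡7x+7 (mod 26); the inverse of 7 mod 26 is 15. Treating letters as 0–25, the rule is x ↦ 7x + 7 (mod 26).
For message: m(12)→7·12+7≡13=n; e(4)→7·4+7≡9=j; s(18)→7·18+7≡3=d; s(18)→7·18+7≡3=d; a(0)→7·0+7≡7=h; g(6)→7·6+7≡23=x; e(4)→7·4+7≡9=j (all mod 26).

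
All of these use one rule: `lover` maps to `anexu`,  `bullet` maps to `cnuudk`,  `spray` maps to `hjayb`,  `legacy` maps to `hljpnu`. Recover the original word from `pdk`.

bug

The output letters match the input read backwards, each shifted +9: lover reversed is revol. Read the word backwards and shift each letter +9.
Undoing it on pdk: shift back: p−9=g, d−9=u, k−9=b → gub; then reverse → bug.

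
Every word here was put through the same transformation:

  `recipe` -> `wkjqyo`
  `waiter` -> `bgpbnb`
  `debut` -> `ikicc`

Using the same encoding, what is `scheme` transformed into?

xiomvo

In recipe: r→w is +5, e→k is +6, c→j is +7, i→q is +8 — the shift increases by 1 each position. The shift increases by 1 at each position, starting from +5: 5, 6, 7, ….
On scheme: s+5=x, c+6=i, h+7=o, e+8=m, m+9=v, e+10=o.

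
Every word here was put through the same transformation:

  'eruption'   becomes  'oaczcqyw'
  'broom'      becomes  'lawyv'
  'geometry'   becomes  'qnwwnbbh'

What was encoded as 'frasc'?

visit

Shifts by position in eruption: pos 0: e→o (+10), pos 1: r→a (+9), pos 2: u→c (+8), pos 3: p→z (+10), pos 4: t→c (+9), pos 5: i→q (+8) — repeating every 3. The shifts repeat in a cycle of length 3: positions 0,1,… shift by +10, +9, +8, then the pattern repeats.
Undoing it on frasc: f−10=v, r−9=i, a−8=s, s−10=i, c−9=t.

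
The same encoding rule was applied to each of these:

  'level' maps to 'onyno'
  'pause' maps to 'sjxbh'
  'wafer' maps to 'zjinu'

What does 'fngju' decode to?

Shifts by position in level: pos 0: l→o (+3), pos 1: e→n (+9), pos 2: v→y (+3), pos 3: e→n (+9) — repeating every 2. A repeating key of period 2 is used — shifts +3, +9 over and over.
Reversing it on fngju: f−3=c, n−9=e, g−3=d, j−9=a, u−3=r.

cedar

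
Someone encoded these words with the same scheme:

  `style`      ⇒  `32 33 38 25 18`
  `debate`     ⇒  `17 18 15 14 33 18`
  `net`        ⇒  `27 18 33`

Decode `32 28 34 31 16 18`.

source

The number is (letter's place in the alphabet, a=1) + 13.
Reversing it on 32 28 34 31 16 18: 32→(32−13)÷1=19=s, 28→(28−13)÷1=15=o, 34→(34−13)÷1=21=u, 31→(31−13)÷1=18=r, 16→(16−13)÷1=3=c, 18→(18−13)÷1=5=e.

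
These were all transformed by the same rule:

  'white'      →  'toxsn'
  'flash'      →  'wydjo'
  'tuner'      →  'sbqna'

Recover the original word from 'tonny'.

w(22)→t(19) and h(7)→o(14) fit y≡9x+3 (mod 26); the inverse of 9 mod 26 is 3. This is an affine cipher: with a=0,…,z=25, each position x becomes (9x+3) mod 26.
Undoing it on tonny: t(19)→3·(19−3)≡22=w; o(14)→3·(14−3)≡7=h; n(13)→3·(13−3)≡4=e; n(13)→3·(13−3)≡4=e; y(24)→3·(24−3)≡11=l (all mod 26).

wheel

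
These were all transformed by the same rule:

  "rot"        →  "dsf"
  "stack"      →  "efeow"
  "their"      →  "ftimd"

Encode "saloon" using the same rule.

eexssz

The shift depends on letter class: consonant r→d is +12, but vowel o→s is +4. Two shifts are in play — +4 for a/e/i/o/u, +12 for every other letter.
Applying it to saloon: s(cons)+12=e, a(vowel)+4=e, l(cons)+12=x, o(vowel)+4=s, o(vowel)+4=s, n(cons)+12=z.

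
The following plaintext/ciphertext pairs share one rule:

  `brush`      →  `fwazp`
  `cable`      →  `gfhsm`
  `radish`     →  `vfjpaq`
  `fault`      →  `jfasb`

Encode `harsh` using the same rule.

In brush: b→f is +4, r→w is +5, u→a is +6, s→z is +7 — the shift increases by 1 each position. Each letter shifts forward by (position + 4), i.e. 4, 5, 6, … — the shift grows by one for each successive letter.
For harsh: h+4=l, a+5=f, r+6=x, s+7=z, h+8=p.

lfxzp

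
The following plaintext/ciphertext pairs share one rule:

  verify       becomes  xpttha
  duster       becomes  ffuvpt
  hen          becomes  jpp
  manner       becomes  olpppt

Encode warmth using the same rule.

yltovj

Vowels shift forward by 11 and consonants shift forward by 2.
For warmth: w(cons)+2=y, a(vowel)+11=l, r(cons)+2=t, m(cons)+2=o, t(cons)+2=v, h(cons)+2=j.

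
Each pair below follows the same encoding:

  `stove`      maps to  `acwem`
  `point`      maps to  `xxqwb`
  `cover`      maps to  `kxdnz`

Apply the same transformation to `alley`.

Shifts by position in stove: pos 0: s→a (+8), pos 1: t→c (+9), pos 2: o→w (+8), pos 3: v→e (+9) — repeating every 2. It's a Vigenère-style cipher with numeric key [8,9]: position i shifts by key[i mod 2].
Applying it to alley: a+8=i, l+9=u, l+8=t, e+9=n, y+8=g.

iutng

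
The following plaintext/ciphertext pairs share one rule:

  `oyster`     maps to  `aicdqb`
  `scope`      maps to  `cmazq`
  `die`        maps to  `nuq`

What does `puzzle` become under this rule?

The shift depends on letter class: consonant y→i is +10, but vowel o→a is +12. Vowels shift forward by 12 and consonants shift forward by 10.
On puzzle: p(cons)+10=z, u(vowel)+12=g, z(cons)+10=j, z(cons)+10=j, l(cons)+10=v, e(vowel)+12=q.

zgjjvq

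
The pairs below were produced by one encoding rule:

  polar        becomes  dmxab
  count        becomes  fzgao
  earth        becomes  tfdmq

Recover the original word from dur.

The output letters match the input read backwards, each shifted +12: polar reversed is ralop. The word is reversed, then every letter is shifted forward by 12.
Undoing it on dur: shift back: d−12=r, u−12=i, r−12=f → rif; then reverse → fir.

fir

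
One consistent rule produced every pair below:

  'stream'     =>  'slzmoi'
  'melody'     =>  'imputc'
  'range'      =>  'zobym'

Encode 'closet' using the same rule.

s(18)→s(18) and t(19)→l(11) fit y≡19x+14 (mod 26); the inverse of 19 mod 26 is 11. Treating letters as 0–25, the rule is x ↦ 19x + 14 (mod 26).
Applying it to closet: c(2)→19·2+14≡0=a; l(11)→19·11+14≡15=p; o(14)→19·14+14≡20=u; s(18)→19·18+14≡18=s; e(4)→19·4+14≡12=m; t(19)→19·19+14≡11=l (all mod 26).

apusml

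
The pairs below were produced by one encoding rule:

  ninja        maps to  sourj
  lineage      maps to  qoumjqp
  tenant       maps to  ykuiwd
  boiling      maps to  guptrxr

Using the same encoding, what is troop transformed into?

Letter i (0-indexed) is shifted by i+5, so successive shifts are 5, 6, 7, ….
On troop: t+5=y, r+6=x, o+7=v, o+8=w, p+9=y.

yxvwy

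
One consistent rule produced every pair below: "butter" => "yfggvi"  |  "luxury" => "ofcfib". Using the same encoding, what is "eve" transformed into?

vev

Each pair mirrors across the alphabet (b↔y, u↔f, t↔g): positions sum to 25. This is the alphabet-reversal cipher (Atbash): a becomes z, b becomes y, etc.
On eve: e↔v, v↔e, e↔v.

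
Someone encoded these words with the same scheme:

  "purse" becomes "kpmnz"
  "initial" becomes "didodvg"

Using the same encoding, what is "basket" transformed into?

Each letter is shifted forward by 21 in the alphabet (a Caesar shift of +21).
Applying it to basket: b+21=w, a+21=v, s+21=n, k+21=f, e+21=z, t+21=o.

wvnfzo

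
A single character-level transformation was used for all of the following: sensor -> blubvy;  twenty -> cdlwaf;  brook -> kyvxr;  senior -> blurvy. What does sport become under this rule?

bwvaa

Shifts by position in sensor: pos 0: s→b (+9), pos 1: e→l (+7), pos 2: n→u (+7), pos 3: s→b (+9), pos 4: o→v (+7), pos 5: r→y (+7) — repeating every 3. A repeating key of period 3 is used — shifts +9, +7, +7 over and over.
Applying it to sport: s+9=b, p+7=w, o+7=v, r+9=a, t+7=a.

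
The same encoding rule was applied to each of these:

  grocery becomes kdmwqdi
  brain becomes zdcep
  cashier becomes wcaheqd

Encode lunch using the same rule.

g(6)→k(10) and r(17)→d(3) fit y≡23x+2 (mod 26); the inverse of 23 mod 26 is 17. This is an affine cipher: with a=0,…,z=25, each position x becomes (23x+2) mod 26.
For lunch: l(11)→23·11+2≡21=v; u(20)→23·20+2≡20=u; n(13)→23·13+2≡15=p; c(2)→23·2+2≡22=w; h(7)→23·7+2≡7=h (all mod 26).

vupwh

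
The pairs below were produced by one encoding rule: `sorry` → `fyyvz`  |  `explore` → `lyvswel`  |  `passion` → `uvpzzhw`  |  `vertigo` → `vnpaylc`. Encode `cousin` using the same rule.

Two steps: reverse the string, then apply a Caesar shift of +7.
Applying it to cousin: reverse → nisuoc; then shift: n+7=u, i+7=p, s+7=z, u+7=b, o+7=v, c+7=j.

upzbvj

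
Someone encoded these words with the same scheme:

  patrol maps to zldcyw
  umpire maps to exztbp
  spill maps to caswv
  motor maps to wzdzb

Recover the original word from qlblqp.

Shifts by position in patrol: pos 0: p→z (+10), pos 1: a→l (+11), pos 2: t→d (+10), pos 3: r→c (+11) — repeating every 2. A repeating key of period 2 is used — shifts +10, +11 over and over.
Undoing it on qlblqp: q−10=g, l−11=a, b−10=r, l−11=a, q−10=g, p−11=e.

garage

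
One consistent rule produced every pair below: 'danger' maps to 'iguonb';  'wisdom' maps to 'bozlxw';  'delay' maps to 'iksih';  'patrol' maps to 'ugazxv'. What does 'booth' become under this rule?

guvbq

In danger: d→i is +5, a→g is +6, n→u is +7, g→o is +8 — the shift increases by 1 each position. Each letter shifts forward by (position + 5), i.e. 5, 6, 7, … — the shift grows by one for each successive letter.
For booth: b+5=g, o+6=u, o+7=v, t+8=b, h+9=q.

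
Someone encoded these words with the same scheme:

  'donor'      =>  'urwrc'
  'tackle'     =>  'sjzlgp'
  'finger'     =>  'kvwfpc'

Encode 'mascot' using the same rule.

bjxzrs

d(3)→u(20) and o(14)→r(17) fit y≡21x+9 (mod 26); the inverse of 21 mod 26 is 5. This is an affine cipher: with a=0,…,z=25, each position x becomes (21x+9) mod 26.
Applying it to mascot: m(12)→21·12+9≡1=b; a(0)→21·0+9≡9=j; s(18)→21·18+9≡23=x; c(2)→21·2+9≡25=z; o(14)→21·14+9≡17=r; t(19)→21·19+9≡18=s (all mod 26).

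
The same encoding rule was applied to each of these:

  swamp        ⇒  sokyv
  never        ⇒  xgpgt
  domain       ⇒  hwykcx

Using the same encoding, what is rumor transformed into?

tqywt

s(18)→s(18) and w(22)→o(14) fit y≡25x+10 (mod 26); the inverse of 25 mod 26 is 25. Each letter's alphabet position (a=0..z=25) is mapped through 25·x+10 mod 26 — an affine cipher.
For rumor: r(17)→25·17+10≡19=t; u(20)→25·20+10≡16=q; m(12)→25·12+10≡24=y; o(14)→25·14+10≡22=w; r(17)→25·17+10≡19=t (all mod 26).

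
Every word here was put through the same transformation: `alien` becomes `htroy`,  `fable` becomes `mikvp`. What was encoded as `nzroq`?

Letter i (0-indexed) is shifted by i+7, so successive shifts are 7, 8, 9, ….
Decoding nzroq: n−7=g, z−8=r, r−9=i, o−10=e, q−11=f.

grief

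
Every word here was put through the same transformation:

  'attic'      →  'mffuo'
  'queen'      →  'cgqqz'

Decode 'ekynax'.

symbol

Compare letters: a→m is +12, t→f is +12, t→f is +12 — a constant shift. Every letter moves 12 places later in the alphabet, wrapping around z→a.
Undoing it on ekynax: e−12=s, k−12=y, y−12=m, n−12=b, a−12=o, x−12=l.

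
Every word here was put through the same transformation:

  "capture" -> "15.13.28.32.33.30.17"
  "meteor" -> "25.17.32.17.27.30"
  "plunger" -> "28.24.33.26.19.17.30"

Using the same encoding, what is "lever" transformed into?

24.17.34.17.30

Letters become their 1-based position plus 12 (so a→13, b→14, …).
For lever: l=12→24, e=5→17, v=22→34, e=5→17, r=18→30.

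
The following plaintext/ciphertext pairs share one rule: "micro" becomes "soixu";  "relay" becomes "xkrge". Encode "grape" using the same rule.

Compare letters: m→s is +6, i→o is +6, c→i is +6 — a constant shift. This is a Caesar cipher with shift 6.
Applying it to grape: g+6=m, r+6=x, a+6=g, p+6=v, e+6=k.

mxgvk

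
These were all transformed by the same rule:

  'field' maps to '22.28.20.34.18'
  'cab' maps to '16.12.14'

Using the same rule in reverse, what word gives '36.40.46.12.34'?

f(#6)→22 and i(#9)→28: differences scale by 2, so n = 2·pos + 10. Each letter becomes 2×(its alphabet position, a=1..z=26) + 10.
Reversing it on 36.40.46.12.34: 36→(36−10)÷2=13=m, 40→(40−10)÷2=15=o, 46→(46−10)÷2=18=r, 12→(12−10)÷2=1=a, 34→(34−10)÷2=12=l.

moral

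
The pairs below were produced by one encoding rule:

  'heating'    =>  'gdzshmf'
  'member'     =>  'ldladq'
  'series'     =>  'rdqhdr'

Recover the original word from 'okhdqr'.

pliers

Compare letters: h→g is +25, e→d is +25, a→z is +25 — a constant shift. This is a Caesar cipher with shift 25.
Reversing it on okhdqr: o−25=p, k−25=l, h−25=i, d−25=e, q−25=r, r−25=s.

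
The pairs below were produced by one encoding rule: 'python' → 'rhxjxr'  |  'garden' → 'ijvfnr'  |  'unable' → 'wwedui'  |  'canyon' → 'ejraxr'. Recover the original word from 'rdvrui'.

It's a Vigenère-style cipher with numeric key [2,9,4]: position i shifts by key[i mod 3].
Decoding rdvrui: r−2=p, d−9=u, v−4=r, r−2=p, u−9=l, i−4=e.

purple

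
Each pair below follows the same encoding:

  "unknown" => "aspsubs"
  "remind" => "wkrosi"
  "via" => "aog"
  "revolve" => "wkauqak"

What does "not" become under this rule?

The shift depends on letter class: consonant n→s is +5, but vowel u→a is +6. Vowels shift forward by 6 and consonants shift forward by 5.
Applying it to not: n(cons)+5=s, o(vowel)+6=u, t(cons)+5=y.

suy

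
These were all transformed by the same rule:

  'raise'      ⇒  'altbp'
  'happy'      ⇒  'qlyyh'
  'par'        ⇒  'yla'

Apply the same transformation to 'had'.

qlm

The shift depends on letter class: consonant r→a is +9, but vowel a→l is +11. Vowels shift forward by 11 and consonants shift forward by 9.
Applying it to had: h(cons)+9=q, a(vowel)+11=l, d(cons)+9=m.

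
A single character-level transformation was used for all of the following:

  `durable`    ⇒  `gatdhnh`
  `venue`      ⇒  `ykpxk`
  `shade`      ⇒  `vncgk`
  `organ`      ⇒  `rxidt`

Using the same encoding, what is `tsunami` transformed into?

wywqgol

Shifts by position in durable: pos 0: d→g (+3), pos 1: u→a (+6), pos 2: r→t (+2), pos 3: a→d (+3), pos 4: b→h (+6), pos 5: l→n (+2) — repeating every 3. It's a Vigenère-style cipher with numeric key [3,6,2]: position i shifts by key[i mod 3].
Applying it to tsunami: t+3=w, s+6=y, u+2=w, n+3=q, a+6=g, m+2=o, i+3=l.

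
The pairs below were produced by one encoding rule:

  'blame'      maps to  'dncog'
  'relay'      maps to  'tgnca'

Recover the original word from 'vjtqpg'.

throne

It's a constant shift of +2 (ROT2).
Decoding vjtqpg: v−2=t, j−2=h, t−2=r, q−2=o, p−2=n, g−2=e.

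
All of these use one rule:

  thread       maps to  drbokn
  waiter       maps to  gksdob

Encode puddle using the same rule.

Every letter moves 10 places later in the alphabet, wrapping around z→a.
For puddle: p+10=z, u+10=e, d+10=n, d+10=n, l+10=v, e+10=o.

zennvo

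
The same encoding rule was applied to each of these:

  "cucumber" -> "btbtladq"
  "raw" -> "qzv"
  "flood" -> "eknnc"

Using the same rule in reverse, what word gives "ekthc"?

fluid

Compare letters: c→b is +25, u→t is +25, c→b is +25 — a constant shift. It's a constant shift of +25 (ROT25).
Undoing it on ekthc: e−25=f, k−25=l, t−25=u, h−25=i, c−25=d.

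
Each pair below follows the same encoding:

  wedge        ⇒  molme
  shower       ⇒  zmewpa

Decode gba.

The output letters match the input read backwards, each shifted +8: wedge reversed is egdew. The word is reversed, then every letter is shifted forward by 8.
Undoing it on gba: shift back: g−8=y, b−8=t, a−8=s → yts; then reverse → sty.

sty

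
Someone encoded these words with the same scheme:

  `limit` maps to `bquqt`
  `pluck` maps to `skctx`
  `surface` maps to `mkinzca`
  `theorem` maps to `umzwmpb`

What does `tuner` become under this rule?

zmvcb

Two steps: reverse the string, then apply a Caesar shift of +8.
For tuner: reverse → renut; then shift: r+8=z, e+8=m, n+8=v, u+8=c, t+8=b.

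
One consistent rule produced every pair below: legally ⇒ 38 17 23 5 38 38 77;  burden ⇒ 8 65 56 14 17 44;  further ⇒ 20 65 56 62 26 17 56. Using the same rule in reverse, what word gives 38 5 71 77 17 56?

lawyer

l(#12)→38 and e(#5)→17: differences scale by 3, so n = 3·pos + 2. The formula is n = 3×(alphabet index, a=1) + 2.
Undoing it on 38 5 71 77 17 56: 38→(38−2)÷3=12=l, 5→(5−2)÷3=1=a, 71→(71−2)÷3=23=w, 77→(77−2)÷3=25=y, 17→(17−2)÷3=5=e, 56→(56−2)÷3=18=r.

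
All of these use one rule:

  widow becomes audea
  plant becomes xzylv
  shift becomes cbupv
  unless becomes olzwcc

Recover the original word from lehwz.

novel

w(22)→a(0) and i(8)→u(20) fit y≡19x+24 (mod 26); the inverse of 19 mod 26 is 11. Each letter's alphabet position (a=0..z=25) is mapped through 19·x+24 mod 26 — an affine cipher.
Reversing it on lehwz: l(11)→11·(11−24)≡13=n; e(4)→11·(4−24)≡14=o; h(7)→11·(7−24)≡21=v; w(22)→11·(22−24)≡4=e; z(25)→11·(25−24)≡11=l (all mod 26).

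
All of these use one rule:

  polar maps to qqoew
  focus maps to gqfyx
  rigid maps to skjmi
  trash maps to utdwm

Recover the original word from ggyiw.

fever

Each letter shifts forward by (position + 1), i.e. 1, 2, 3, … — the shift grows by one for each successive letter.
Decoding ggyiw: g−1=f, g−2=e, y−3=v, i−4=e, w−5=r.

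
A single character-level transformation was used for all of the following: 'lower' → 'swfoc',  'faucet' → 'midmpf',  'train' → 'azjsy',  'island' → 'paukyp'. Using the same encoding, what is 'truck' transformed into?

In lower: l→s is +7, o→w is +8, w→f is +9, e→o is +10 — the shift increases by 1 each position. The shift increases by 1 at each position, starting from +7: 7, 8, 9, ….
Applying it to truck: t+7=a, r+8=z, u+9=d, c+10=m, k+11=v.

azdmv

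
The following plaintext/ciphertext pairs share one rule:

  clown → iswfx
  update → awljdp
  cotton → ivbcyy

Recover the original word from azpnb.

usher

The shift increases by 1 at each position, starting from +6: 6, 7, 8, ….
Undoing it on azpnb: a−6=u, z−7=s, p−8=h, n−9=e, b−10=r.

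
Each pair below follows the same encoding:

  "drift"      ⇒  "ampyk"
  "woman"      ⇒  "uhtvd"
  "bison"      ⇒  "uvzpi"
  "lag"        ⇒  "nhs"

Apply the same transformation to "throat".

ahvyoa

Read the word backwards and shift each letter +7.
For throat: reverse → taorht; then shift: t+7=a, a+7=h, o+7=v, r+7=y, h+7=o, t+7=a.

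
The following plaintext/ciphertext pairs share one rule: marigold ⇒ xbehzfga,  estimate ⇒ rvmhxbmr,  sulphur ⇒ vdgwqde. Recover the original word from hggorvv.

m(12)→x(23) and a(0)→b(1) fit y≡17x+1 (mod 26); the inverse of 17 mod 26 is 23. Treating letters as 0–25, the rule is x ↦ 17x + 1 (mod 26).
Decoding hggorvv: h(7)→23·(7−1)≡8=i; g(6)→23·(6−1)≡11=l; g(6)→23·(6−1)≡11=l; o(14)→23·(14−1)≡13=n; r(17)→23·(17−1)≡4=e; v(21)→23·(21−1)≡18=s; v(21)→23·(21−1)≡18=s (all mod 26).

illness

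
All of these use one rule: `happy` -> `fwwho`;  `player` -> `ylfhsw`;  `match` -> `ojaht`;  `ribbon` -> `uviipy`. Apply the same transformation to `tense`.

lzula

The output letters match the input read backwards, each shifted +7: happy reversed is yppah. Two steps: reverse the string, then apply a Caesar shift of +7.
For tense: reverse → esnet; then shift: e+7=l, s+7=z, n+7=u, e+7=l, t+7=a.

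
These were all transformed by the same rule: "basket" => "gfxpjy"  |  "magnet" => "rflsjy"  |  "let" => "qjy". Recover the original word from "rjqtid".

It's a constant shift of +5 (ROT5).
Reversing it on rjqtid: r−5=m, j−5=e, q−5=l, t−5=o, i−5=d, d−5=y.

melody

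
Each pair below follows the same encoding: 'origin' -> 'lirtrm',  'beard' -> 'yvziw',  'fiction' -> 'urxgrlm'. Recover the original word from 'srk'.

hip

Letters are reflected about the middle of the alphabet (position → 25−position): Atbash.
Reversing it on srk: s↔h, r↔i, k↔p.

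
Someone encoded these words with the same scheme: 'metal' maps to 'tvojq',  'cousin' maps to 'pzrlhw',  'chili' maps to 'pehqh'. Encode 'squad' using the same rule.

Treating letters as 0–25, the rule is x ↦ 3x + 9 (mod 26).
Applying it to squad: s(18)→3·18+9≡11=l; q(16)→3·16+9≡5=f; u(20)→3·20+9≡17=r; a(0)→3·0+9≡9=j; d(3)→3·3+9≡18=s (all mod 26).

lfrjs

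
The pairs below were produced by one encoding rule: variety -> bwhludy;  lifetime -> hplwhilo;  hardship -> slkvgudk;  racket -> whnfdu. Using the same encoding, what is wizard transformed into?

The output letters match the input read backwards, each shifted +3: variety reversed is yteirav. The word is reversed, then every letter is shifted forward by 3.
On wizard: reverse → draziw; then shift: d+3=g, r+3=u, a+3=d, z+3=c, i+3=l, w+3=z.

gudclz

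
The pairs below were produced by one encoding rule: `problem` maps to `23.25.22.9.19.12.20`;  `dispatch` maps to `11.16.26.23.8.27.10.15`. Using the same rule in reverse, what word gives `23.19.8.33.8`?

Each letter is replaced by its alphabet position (a=1..z=26) + 7.
Decoding 23.19.8.33.8: 23→(23−7)÷1=16=p, 19→(19−7)÷1=12=l, 8→(8−7)÷1=1=a, 33→(33−7)÷1=26=z, 8→(8−7)÷1=1=a.

plaza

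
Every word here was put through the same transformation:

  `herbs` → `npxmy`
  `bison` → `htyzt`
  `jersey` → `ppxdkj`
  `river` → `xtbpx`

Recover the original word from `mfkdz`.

guest

Shifts by position in herbs: pos 0: h→n (+6), pos 1: e→p (+11), pos 2: r→x (+6), pos 3: b→m (+11) — repeating every 2. It's a Vigenère-style cipher with numeric key [6,11]: position i shifts by key[i mod 2].
Decoding mfkdz: m−6=g, f−11=u, k−6=e, d−11=s, z−6=t.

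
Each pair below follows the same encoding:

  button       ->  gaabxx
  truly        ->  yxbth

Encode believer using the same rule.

In button: b→g is +5, u→a is +6, t→a is +7, t→b is +8 — the shift increases by 1 each position. Letter i (0-indexed) is shifted by i+5, so successive shifts are 5, 6, 7, ….
On believer: b+5=g, e+6=k, l+7=s, i+8=q, e+9=n, v+10=f, e+11=p, r+12=d.

gksqnfpd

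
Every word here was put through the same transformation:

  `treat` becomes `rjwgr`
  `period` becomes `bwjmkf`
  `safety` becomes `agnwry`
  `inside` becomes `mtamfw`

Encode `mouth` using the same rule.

Treating letters as 0–25, the rule is x ↦ 17x + 6 (mod 26).
Applying it to mouth: m(12)→17·12+6≡2=c; o(14)→17·14+6≡10=k; u(20)→17·20+6≡8=i; t(19)→17·19+6≡17=r; h(7)→17·7+6≡21=v (all mod 26).

ckirv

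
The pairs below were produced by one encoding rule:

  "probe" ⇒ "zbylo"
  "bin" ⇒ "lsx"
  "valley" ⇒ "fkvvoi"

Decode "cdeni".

study

Every letter moves 10 places later in the alphabet, wrapping around z→a.
Decoding cdeni: c−10=s, d−10=t, e−10=u, n−10=d, i−10=y.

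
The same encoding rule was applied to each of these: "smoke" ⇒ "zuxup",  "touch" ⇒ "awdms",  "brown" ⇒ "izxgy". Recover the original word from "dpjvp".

In smoke: s→z is +7, m→u is +8, o→x is +9, k→u is +10 — the shift increases by 1 each position. Each letter shifts forward by (position + 7), i.e. 7, 8, 9, … — the shift grows by one for each successive letter.
Undoing it on dpjvp: d−7=w, p−8=h, j−9=a, v−10=l, p−11=e.

whale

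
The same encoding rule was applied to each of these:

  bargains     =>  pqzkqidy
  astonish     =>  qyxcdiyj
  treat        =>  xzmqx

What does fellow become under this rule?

lmffcu

b(1)→p(15) and a(0)→q(16) fit y≡25x+16 (mod 26); the inverse of 25 mod 26 is 25. This is an affine cipher: with a=0,…,z=25, each position x becomes (25x+16) mod 26.
Applying it to fellow: f(5)→25·5+16≡11=l; e(4)→25·4+16≡12=m; l(11)→25·11+16≡5=f; l(11)→25·11+16≡5=f; o(14)→25·14+16≡2=c; w(22)→25·22+16≡20=u (all mod 26).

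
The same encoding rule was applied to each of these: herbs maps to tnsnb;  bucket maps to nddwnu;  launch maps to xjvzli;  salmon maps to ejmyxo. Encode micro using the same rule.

Shifts by position in herbs: pos 0: h→t (+12), pos 1: e→n (+9), pos 2: r→s (+1), pos 3: b→n (+12), pos 4: s→b (+9) — repeating every 3. It's a Vigenère-style cipher with numeric key [12,9,1]: position i shifts by key[i mod 3].
For micro: m+12=y, i+9=r, c+1=d, r+12=d, o+9=x.

yrddx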